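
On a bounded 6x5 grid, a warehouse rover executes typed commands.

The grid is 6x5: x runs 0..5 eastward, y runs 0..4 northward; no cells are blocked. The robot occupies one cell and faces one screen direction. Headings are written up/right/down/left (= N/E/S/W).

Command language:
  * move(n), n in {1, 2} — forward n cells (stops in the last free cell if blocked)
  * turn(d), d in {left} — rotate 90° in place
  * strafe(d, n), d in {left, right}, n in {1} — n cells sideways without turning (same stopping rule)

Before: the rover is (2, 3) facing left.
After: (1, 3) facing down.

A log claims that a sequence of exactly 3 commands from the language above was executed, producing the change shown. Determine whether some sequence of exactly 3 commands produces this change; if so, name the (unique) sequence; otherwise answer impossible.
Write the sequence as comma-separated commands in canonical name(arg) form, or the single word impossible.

key: running strafe(left, 1) before move(2) would end elsewhere — order is forced
start: (2, 3) facing left
step 1 (move(2)): (0, 3) facing left
step 2 (turn(left)): (0, 3) facing down
step 3 (strafe(left, 1)): (1, 3) facing down
no other 3-command option fits: unique.

move(2), turn(left), strafe(left, 1)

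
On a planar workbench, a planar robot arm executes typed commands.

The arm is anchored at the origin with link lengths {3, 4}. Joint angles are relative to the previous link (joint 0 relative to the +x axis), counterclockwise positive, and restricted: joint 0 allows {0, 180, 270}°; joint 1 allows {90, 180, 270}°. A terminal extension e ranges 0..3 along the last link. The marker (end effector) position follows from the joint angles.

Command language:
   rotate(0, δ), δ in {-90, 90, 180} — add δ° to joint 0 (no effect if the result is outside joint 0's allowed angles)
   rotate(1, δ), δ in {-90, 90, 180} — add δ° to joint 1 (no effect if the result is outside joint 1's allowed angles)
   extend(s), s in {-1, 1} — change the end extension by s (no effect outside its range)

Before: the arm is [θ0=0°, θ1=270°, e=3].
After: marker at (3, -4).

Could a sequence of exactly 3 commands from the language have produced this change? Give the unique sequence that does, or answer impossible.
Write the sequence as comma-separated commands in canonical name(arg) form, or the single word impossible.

start: [θ0=0°, θ1=270°, e=3]
[1] after extend(-1): [θ0=0°, θ1=270°, e=2]
[2] after extend(-1): [θ0=0°, θ1=270°, e=1]
[3] after extend(-1): [θ0=0°, θ1=270°, e=0]
uniquely the one of 512 3-step routes that fits.

extend(-1), extend(-1), extend(-1)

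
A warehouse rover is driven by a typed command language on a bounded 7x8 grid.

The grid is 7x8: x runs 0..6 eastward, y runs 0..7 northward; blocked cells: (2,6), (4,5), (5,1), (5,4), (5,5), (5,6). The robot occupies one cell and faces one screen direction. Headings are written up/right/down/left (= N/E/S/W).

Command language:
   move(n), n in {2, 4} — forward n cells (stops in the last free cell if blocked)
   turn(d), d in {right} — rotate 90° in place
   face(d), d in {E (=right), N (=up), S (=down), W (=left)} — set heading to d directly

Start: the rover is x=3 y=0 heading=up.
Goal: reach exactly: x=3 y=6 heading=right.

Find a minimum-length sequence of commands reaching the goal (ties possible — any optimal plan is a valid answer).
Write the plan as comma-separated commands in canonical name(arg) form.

move(4), move(2), turn(right)

from: x=3 y=0 heading=up
step 1 (move(4)): x=3 y=4 heading=up
step 2 (move(2)): x=3 y=6 heading=up
step 3 (turn(right)): x=3 y=6 heading=right
minimal: 3 command(s), checked below 3.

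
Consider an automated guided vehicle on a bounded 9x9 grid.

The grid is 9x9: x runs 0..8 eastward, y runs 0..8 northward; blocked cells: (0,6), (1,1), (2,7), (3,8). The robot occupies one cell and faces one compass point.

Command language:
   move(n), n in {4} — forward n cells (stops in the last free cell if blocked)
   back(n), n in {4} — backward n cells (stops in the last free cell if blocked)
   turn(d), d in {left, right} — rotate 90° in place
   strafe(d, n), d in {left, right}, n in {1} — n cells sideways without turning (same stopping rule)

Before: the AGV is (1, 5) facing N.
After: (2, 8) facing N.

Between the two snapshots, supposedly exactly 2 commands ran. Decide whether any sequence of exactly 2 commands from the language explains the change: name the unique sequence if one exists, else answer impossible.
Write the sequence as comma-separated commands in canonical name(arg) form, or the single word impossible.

key: running strafe(right, 1) before move(4) would end elsewhere — order is forced
initial: (1, 5) facing N
1. move(4) → (1, 8) facing N
2. strafe(right, 1) → (2, 8) facing N
no rival 2-sequence matches.

move(4), strafe(right, 1)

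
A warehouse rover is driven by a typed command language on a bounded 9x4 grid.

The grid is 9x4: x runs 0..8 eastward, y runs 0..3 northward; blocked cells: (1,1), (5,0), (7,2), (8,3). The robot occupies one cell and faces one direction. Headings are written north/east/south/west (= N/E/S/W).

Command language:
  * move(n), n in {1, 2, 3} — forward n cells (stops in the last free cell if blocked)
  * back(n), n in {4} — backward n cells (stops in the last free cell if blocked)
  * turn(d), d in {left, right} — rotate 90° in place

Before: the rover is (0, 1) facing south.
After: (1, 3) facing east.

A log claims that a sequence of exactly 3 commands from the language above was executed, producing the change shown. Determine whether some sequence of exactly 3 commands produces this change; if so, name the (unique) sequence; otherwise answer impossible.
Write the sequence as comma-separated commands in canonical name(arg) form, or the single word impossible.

key: back(4) runs into the grid edge before its full distance
from: (0, 1) facing south
[1] after back(4): (0, 3) facing south
[2] after turn(left): (0, 3) facing east
[3] after move(1): (1, 3) facing east
uniquely the one of 216 3-step routes that fits.

back(4), turn(left), move(1)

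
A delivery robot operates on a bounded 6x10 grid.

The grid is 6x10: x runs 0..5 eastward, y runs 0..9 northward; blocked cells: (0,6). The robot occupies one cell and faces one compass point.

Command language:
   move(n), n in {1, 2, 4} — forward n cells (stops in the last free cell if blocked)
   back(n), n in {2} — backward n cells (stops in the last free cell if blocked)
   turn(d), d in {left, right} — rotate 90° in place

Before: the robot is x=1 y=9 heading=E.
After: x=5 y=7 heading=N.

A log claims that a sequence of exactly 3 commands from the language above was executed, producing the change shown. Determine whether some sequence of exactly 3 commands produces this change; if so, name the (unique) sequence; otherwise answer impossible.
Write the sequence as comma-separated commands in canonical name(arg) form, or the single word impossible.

move(4), turn(left), back(2)

key: cell and facing (now N) both changed — the 3 commands mix motion and turning
start: x=1 y=9 heading=E
step 1 (move(4)): x=5 y=9 heading=E
step 2 (turn(left)): x=5 y=9 heading=N
step 3 (back(2)): x=5 y=7 heading=N
uniquely the one of 216 3-step routes that fits.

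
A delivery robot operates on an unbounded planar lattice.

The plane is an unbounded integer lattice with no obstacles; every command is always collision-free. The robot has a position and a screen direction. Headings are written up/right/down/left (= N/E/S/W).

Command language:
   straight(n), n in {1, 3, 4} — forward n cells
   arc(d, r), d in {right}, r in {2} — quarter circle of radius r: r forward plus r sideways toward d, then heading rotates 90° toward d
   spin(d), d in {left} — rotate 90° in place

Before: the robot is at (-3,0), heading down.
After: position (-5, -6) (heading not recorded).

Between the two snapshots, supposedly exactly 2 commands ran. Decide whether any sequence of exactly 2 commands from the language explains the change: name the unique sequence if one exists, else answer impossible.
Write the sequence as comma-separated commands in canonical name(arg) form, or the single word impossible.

straight(4), arc(right, 2)

key: running arc(right, 2) before straight(4) would end elsewhere — order is forced
from: at (-3,0), heading down
step 1 (straight(4)): at (-3,-4), heading down
step 2 (arc(right, 2)): at (-5,-6), heading left
no other 2-command option fits: unique.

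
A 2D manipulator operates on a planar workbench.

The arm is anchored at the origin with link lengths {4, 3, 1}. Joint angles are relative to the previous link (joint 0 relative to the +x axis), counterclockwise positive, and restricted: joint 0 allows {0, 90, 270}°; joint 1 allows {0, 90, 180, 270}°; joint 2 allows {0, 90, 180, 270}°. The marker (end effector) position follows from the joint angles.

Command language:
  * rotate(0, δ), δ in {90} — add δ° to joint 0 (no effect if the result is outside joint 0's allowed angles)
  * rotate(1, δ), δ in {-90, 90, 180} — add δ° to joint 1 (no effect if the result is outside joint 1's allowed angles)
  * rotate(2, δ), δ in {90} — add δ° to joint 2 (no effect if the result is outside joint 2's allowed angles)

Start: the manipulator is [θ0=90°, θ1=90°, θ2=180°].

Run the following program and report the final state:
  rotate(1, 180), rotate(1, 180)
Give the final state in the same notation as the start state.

[θ0=90°, θ1=90°, θ2=180°]

begin: [θ0=90°, θ1=90°, θ2=180°]
step 1 (rotate(1, 180)): [θ0=90°, θ1=270°, θ2=180°]
step 2 (rotate(1, 180)): [θ0=90°, θ1=90°, θ2=180°]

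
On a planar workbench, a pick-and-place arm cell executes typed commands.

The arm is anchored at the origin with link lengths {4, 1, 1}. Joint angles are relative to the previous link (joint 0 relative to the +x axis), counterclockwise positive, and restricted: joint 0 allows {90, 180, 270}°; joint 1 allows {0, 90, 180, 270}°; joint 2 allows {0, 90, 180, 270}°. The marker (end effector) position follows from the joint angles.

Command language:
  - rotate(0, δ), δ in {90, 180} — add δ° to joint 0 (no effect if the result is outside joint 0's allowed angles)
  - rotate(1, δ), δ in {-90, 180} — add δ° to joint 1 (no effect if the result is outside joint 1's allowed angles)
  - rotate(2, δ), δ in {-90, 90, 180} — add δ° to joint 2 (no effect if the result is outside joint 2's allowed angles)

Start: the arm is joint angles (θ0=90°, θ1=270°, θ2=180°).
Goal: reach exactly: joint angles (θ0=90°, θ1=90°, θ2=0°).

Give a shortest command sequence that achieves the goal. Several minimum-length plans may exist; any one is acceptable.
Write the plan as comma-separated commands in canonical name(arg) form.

rotate(2, 180), rotate(1, 180)

t0: joint angles (θ0=90°, θ1=270°, θ2=180°)
[1] after rotate(2, 180): joint angles (θ0=90°, θ1=270°, θ2=0°)
[2] after rotate(1, 180): joint angles (θ0=90°, θ1=90°, θ2=0°)
minimal: 2 command(s), checked below 2.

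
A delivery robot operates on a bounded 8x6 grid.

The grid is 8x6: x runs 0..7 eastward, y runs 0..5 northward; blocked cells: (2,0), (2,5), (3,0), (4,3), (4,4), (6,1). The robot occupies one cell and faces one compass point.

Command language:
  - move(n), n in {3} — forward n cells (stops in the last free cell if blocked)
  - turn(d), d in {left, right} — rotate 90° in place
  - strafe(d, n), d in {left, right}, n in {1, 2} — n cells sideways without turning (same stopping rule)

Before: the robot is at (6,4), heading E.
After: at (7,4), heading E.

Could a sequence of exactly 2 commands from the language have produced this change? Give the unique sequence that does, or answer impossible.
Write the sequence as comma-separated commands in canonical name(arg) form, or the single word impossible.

move(3), move(3)

key: the first move(3) runs into the grid edge before its full distance
start: at (6,4), heading E
step 1 (move(3)): at (7,4), heading E
step 2 (move(3)): at (7,4), heading E
all 49 alternatives checked — unique.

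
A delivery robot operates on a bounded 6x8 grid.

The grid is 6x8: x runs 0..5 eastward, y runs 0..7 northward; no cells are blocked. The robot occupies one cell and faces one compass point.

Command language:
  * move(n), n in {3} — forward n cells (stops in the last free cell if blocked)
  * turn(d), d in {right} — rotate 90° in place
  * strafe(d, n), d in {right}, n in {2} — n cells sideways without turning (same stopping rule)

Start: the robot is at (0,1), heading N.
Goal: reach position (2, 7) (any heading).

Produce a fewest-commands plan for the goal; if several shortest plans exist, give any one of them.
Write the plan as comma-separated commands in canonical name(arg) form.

start: at (0,1), heading N
step 1 (strafe(right, 2)): at (2,1), heading N
step 2 (move(3)): at (2,4), heading N
step 3 (move(3)): at (2,7), heading N
nothing shorter than 3 reaches the goal.

strafe(right, 2), move(3), move(3)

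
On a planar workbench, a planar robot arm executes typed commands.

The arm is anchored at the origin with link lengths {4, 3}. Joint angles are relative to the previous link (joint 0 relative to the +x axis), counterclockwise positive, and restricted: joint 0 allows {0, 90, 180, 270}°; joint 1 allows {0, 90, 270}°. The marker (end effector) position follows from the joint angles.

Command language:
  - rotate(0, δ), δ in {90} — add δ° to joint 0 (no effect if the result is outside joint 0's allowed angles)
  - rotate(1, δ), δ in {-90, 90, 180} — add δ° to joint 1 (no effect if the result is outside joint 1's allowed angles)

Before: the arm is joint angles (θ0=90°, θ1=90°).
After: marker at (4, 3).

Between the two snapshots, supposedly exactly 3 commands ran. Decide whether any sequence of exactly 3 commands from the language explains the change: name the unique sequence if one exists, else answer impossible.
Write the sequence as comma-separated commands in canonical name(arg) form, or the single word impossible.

t0: joint angles (θ0=90°, θ1=90°)
step 1 (rotate(0, 90)): joint angles (θ0=180°, θ1=90°)
step 2 (rotate(0, 90)): joint angles (θ0=270°, θ1=90°)
step 3 (rotate(0, 90)): joint angles (θ0=0°, θ1=90°)
no other 3-command option fits: unique.

rotate(0, 90), rotate(0, 90), rotate(0, 90)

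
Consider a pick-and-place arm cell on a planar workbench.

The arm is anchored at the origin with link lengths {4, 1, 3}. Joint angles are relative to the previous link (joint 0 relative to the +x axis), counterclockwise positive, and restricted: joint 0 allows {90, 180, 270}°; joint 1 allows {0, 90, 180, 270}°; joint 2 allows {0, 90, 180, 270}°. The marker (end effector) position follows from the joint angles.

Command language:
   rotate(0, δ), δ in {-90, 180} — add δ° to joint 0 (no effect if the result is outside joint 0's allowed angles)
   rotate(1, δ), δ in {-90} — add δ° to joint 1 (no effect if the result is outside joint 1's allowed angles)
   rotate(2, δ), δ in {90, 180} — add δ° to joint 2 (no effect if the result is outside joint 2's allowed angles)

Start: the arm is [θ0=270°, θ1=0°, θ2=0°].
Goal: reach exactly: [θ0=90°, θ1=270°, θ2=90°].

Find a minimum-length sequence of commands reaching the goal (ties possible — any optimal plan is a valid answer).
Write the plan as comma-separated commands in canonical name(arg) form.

t0: [θ0=270°, θ1=0°, θ2=0°]
step 1 (rotate(0, 180)): [θ0=90°, θ1=0°, θ2=0°]
step 2 (rotate(1, -90)): [θ0=90°, θ1=270°, θ2=0°]
step 3 (rotate(2, 90)): [θ0=90°, θ1=270°, θ2=90°]
no 2-step plan works, so 3 is optimal.

rotate(0, 180), rotate(1, -90), rotate(2, 90)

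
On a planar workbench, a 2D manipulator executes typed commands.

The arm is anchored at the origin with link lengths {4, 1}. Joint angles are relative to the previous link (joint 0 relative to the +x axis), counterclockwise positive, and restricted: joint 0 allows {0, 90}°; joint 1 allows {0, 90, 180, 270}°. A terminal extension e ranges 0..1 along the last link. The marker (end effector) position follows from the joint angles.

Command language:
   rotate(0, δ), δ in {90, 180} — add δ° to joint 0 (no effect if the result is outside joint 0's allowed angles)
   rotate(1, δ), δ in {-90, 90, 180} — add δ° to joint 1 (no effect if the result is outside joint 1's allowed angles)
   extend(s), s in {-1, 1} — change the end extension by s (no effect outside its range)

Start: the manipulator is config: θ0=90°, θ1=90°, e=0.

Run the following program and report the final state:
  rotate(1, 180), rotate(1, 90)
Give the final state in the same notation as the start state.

start: config: θ0=90°, θ1=90°, e=0
step 1 (rotate(1, 180)): config: θ0=90°, θ1=270°, e=0
step 2 (rotate(1, 90)): config: θ0=90°, θ1=0°, e=0

config: θ0=90°, θ1=0°, e=0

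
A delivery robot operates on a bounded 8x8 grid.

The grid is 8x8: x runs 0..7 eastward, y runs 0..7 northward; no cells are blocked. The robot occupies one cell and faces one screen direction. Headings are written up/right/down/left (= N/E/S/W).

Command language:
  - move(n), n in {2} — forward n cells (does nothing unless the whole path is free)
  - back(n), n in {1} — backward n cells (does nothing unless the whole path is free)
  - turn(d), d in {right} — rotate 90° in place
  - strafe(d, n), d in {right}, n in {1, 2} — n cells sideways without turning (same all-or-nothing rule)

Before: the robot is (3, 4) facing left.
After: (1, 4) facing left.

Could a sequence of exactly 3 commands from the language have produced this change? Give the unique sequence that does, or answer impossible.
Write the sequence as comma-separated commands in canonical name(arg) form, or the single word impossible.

move(2), move(2), move(2)

key: heading stays W — no command in the sequence turns
begin: (3, 4) facing left
[1] after move(2): (1, 4) facing left
[2] after move(2): (1, 4) facing left
[3] after move(2): (1, 4) facing left
no rival 3-sequence matches.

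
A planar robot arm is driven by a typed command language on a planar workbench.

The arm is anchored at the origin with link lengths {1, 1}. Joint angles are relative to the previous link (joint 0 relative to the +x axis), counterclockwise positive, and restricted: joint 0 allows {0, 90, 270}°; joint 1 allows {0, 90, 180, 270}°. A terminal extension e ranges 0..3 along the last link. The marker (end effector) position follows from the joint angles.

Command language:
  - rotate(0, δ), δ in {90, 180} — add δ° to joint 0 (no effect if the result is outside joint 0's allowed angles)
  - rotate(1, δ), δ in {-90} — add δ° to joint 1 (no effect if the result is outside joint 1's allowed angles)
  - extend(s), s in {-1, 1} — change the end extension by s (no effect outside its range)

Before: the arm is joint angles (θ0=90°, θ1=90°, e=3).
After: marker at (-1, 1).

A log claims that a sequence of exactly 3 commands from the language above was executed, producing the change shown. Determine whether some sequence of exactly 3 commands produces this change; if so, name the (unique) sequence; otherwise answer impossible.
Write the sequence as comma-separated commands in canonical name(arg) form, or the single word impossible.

extend(-1), extend(-1), extend(-1)

start: joint angles (θ0=90°, θ1=90°, e=3)
1. extend(-1) → joint angles (θ0=90°, θ1=90°, e=2)
2. extend(-1) → joint angles (θ0=90°, θ1=90°, e=1)
3. extend(-1) → joint angles (θ0=90°, θ1=90°, e=0)
uniquely the one of 125 3-step routes that fits.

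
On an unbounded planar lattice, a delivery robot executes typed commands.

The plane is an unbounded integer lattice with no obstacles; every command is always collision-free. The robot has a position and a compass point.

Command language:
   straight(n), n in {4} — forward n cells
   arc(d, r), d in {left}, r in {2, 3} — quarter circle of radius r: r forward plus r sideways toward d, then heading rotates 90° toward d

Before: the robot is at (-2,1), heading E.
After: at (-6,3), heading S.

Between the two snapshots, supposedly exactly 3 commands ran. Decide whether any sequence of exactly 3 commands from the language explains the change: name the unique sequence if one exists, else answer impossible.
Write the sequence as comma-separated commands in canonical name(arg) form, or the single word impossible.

arc(left, 2), arc(left, 3), arc(left, 3)

key: position moved to (-6,3) AND the heading swung to S — translation plus rotation needed
start: at (-2,1), heading E
[1] after arc(left, 2): at (0,3), heading N
[2] after arc(left, 3): at (-3,6), heading W
[3] after arc(left, 3): at (-6,3), heading S
no rival 3-sequence matches.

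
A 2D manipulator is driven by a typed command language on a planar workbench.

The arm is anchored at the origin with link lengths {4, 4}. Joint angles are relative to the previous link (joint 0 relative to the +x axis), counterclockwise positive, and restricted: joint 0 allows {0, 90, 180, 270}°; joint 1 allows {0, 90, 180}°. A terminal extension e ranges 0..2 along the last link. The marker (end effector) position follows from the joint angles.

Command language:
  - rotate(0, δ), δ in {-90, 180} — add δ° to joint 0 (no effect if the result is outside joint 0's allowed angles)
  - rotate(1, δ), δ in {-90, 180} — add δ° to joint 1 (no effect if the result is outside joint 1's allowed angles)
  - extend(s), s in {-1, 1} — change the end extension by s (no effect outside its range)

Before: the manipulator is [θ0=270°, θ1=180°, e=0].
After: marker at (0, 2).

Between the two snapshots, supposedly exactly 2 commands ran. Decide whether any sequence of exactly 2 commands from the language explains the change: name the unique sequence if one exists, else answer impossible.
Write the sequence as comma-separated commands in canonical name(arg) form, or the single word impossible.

start: [θ0=270°, θ1=180°, e=0]
1. extend(1) → [θ0=270°, θ1=180°, e=1]
2. extend(1) → [θ0=270°, θ1=180°, e=2]
uniquely the one of 36 2-step routes that fits.

extend(1), extend(1)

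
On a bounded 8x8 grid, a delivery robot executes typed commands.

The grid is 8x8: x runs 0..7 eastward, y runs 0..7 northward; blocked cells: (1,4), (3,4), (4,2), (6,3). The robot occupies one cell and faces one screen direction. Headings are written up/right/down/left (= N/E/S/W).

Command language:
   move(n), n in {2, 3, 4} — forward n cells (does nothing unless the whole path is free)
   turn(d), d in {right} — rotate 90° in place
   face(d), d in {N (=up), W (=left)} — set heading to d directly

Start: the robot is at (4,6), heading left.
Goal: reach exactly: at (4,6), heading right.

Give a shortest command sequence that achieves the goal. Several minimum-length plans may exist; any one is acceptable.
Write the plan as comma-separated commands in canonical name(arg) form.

face(N), turn(right)

t0: at (4,6), heading left
[1] after face(N): at (4,6), heading up
[2] after turn(right): at (4,6), heading right
no 1-step plan works, so 2 is optimal.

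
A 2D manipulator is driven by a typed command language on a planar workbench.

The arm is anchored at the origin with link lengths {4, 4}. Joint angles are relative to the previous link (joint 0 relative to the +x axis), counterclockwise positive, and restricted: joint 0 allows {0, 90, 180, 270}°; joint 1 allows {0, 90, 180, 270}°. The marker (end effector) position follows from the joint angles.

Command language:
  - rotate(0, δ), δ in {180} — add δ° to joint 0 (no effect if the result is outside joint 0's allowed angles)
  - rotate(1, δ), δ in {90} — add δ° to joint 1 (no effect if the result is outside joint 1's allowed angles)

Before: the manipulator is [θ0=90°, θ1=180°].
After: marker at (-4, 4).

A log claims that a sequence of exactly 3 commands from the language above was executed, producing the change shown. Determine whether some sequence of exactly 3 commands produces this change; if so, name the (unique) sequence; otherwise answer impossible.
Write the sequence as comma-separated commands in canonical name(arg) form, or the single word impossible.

begin: [θ0=90°, θ1=180°]
t=1 rotate(1, 90) ⇒ [θ0=90°, θ1=270°]
t=2 rotate(1, 90) ⇒ [θ0=90°, θ1=0°]
t=3 rotate(1, 90) ⇒ [θ0=90°, θ1=90°]
no other 3-command option fits: unique.

rotate(1, 90), rotate(1, 90), rotate(1, 90)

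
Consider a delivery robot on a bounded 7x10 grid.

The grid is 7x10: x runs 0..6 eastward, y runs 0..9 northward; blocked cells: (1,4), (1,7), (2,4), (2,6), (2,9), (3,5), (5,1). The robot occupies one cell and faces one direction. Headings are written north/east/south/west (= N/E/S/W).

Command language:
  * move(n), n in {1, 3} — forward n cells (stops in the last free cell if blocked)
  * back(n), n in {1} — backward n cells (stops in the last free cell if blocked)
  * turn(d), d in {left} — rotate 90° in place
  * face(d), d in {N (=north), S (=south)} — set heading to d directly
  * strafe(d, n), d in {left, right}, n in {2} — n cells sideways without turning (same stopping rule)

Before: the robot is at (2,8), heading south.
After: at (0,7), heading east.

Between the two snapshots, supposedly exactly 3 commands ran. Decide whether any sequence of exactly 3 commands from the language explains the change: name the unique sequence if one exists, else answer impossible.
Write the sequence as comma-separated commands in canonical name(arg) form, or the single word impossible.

strafe(right, 2), move(1), turn(left)

key: cell and facing (now E) both changed — the 3 commands mix motion and turning
begin: at (2,8), heading south
step 1 (strafe(right, 2)): at (0,8), heading south
step 2 (move(1)): at (0,7), heading south
step 3 (turn(left)): at (0,7), heading east
all 512 alternatives checked — unique.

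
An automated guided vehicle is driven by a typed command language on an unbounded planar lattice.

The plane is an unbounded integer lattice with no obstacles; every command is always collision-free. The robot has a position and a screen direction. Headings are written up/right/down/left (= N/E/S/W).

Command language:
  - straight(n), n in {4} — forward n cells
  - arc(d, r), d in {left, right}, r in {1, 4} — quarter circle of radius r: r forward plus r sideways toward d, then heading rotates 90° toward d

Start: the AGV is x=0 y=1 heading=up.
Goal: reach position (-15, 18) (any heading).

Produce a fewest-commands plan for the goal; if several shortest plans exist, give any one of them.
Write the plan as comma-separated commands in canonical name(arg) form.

start: x=0 y=1 heading=up
[1] after arc(left, 4): x=-4 y=5 heading=left
[2] after arc(right, 4): x=-8 y=9 heading=up
[3] after arc(left, 4): x=-12 y=13 heading=left
[4] after arc(right, 4): x=-16 y=17 heading=up
[5] after arc(right, 1): x=-15 y=18 heading=right
shorter routes all fall short; 5 is best.

arc(left, 4), arc(right, 4), arc(left, 4), arc(right, 4), arc(right, 1)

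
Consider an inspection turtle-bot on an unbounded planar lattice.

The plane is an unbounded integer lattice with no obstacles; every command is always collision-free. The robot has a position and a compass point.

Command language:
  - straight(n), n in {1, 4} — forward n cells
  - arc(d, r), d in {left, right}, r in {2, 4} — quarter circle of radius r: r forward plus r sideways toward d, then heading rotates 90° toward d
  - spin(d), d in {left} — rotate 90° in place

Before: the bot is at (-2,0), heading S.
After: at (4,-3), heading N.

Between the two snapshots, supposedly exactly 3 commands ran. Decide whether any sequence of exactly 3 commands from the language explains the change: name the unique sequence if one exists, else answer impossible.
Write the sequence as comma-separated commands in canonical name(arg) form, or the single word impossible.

straight(1), arc(left, 4), arc(left, 2)

key: position moved to (4,-3) AND the heading swung to N — translation plus rotation needed
t0: at (-2,0), heading S
step 1 (straight(1)): at (-2,-1), heading S
step 2 (arc(left, 4)): at (2,-5), heading E
step 3 (arc(left, 2)): at (4,-3), heading N
no rival 3-sequence matches.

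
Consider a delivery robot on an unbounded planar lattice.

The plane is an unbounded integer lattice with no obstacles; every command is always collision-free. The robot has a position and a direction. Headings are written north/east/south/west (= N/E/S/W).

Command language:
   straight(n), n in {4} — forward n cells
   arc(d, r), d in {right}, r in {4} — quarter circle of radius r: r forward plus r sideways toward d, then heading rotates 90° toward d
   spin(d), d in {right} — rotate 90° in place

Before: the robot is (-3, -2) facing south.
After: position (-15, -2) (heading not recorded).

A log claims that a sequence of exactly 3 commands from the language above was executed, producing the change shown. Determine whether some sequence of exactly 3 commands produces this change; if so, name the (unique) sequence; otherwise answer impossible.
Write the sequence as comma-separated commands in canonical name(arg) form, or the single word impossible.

arc(right, 4), straight(4), arc(right, 4)

from: (-3, -2) facing south
t=1 arc(right, 4) ⇒ (-7, -6) facing west
t=2 straight(4) ⇒ (-11, -6) facing west
t=3 arc(right, 4) ⇒ (-15, -2) facing north
no rival 3-sequence matches.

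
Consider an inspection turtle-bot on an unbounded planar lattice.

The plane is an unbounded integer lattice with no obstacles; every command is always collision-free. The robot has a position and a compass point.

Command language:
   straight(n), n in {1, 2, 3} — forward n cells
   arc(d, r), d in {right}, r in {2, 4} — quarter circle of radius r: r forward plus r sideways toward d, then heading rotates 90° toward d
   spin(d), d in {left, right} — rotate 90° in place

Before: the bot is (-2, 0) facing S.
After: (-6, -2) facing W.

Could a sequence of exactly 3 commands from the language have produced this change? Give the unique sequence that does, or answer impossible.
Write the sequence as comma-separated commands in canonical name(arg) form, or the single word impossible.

arc(right, 2), straight(1), straight(1)

key: position moved to (-6,-2) AND the heading swung to W — translation plus rotation needed
from: (-2, 0) facing S
1. arc(right, 2) → (-4, -2) facing W
2. straight(1) → (-5, -2) facing W
3. straight(1) → (-6, -2) facing W
no rival 3-sequence matches.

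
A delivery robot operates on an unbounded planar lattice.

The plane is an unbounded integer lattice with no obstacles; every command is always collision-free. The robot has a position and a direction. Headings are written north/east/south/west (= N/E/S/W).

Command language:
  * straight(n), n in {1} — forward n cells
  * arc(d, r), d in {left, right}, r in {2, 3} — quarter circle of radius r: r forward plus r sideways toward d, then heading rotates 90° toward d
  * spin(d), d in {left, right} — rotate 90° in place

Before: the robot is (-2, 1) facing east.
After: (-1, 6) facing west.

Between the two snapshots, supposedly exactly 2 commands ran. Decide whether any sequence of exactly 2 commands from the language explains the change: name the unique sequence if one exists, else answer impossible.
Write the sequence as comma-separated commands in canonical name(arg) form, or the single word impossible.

arc(left, 3), arc(left, 2)

key: running arc(left, 2) before arc(left, 3) would end elsewhere — order is forced
initial: (-2, 1) facing east
t=1 arc(left, 3) ⇒ (1, 4) facing north
t=2 arc(left, 2) ⇒ (-1, 6) facing west
uniquely the one of 49 2-step routes that fits.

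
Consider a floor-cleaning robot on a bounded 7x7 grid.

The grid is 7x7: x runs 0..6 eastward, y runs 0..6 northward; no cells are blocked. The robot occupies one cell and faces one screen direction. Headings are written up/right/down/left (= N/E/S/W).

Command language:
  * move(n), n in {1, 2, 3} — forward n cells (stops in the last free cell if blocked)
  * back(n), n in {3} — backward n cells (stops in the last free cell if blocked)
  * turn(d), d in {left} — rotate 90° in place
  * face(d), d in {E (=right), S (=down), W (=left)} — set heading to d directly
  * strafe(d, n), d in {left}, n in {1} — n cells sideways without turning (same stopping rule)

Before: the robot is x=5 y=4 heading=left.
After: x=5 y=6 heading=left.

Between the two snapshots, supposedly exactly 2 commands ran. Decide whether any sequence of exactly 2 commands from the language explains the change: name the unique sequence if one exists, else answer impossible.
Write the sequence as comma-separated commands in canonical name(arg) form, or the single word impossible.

all 81 sequences checked — none match.

impossible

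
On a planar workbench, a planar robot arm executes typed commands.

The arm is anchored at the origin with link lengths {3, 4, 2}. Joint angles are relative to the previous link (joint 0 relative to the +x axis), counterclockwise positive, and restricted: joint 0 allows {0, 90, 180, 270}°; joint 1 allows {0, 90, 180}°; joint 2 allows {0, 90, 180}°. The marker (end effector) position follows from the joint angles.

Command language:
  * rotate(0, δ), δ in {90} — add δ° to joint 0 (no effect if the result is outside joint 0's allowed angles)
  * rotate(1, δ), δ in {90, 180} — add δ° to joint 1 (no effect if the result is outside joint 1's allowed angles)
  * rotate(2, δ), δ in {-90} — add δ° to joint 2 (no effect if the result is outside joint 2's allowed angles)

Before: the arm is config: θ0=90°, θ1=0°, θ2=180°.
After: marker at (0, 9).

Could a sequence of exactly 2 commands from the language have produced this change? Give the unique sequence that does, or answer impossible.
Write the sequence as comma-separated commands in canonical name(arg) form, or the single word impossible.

rotate(2, -90), rotate(2, -90)

initial: config: θ0=90°, θ1=0°, θ2=180°
[1] after rotate(2, -90): config: θ0=90°, θ1=0°, θ2=90°
[2] after rotate(2, -90): config: θ0=90°, θ1=0°, θ2=0°
uniquely the one of 16 2-step routes that fits.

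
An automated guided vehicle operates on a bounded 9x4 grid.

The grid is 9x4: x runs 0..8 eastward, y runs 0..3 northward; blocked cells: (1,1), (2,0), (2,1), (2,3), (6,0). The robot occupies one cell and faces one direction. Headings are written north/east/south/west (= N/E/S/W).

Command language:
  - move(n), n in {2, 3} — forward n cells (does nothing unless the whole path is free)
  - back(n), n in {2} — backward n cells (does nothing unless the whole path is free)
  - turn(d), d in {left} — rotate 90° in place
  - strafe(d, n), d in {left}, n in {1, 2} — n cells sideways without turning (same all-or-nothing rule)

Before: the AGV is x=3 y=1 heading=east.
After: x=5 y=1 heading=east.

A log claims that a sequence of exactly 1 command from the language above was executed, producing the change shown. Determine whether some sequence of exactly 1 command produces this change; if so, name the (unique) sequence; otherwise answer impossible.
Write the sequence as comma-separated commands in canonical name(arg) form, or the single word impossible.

move(2)

key: still facing E — the one step turns nothing
t0: x=3 y=1 heading=east
[1] after move(2): x=5 y=1 heading=east
uniquely the one of 6 1-step routes that fits.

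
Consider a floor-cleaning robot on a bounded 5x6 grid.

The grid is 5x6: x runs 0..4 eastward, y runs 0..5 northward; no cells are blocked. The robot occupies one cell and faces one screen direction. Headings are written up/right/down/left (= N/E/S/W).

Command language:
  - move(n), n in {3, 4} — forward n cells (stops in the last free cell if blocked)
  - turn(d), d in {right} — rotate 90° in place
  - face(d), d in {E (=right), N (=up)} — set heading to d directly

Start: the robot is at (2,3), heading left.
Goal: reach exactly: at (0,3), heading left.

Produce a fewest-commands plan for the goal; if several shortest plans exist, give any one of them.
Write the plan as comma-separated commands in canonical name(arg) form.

initial: at (2,3), heading left
1. move(3) → at (0,3), heading left
minimal: 1 command(s), checked below 1.

move(3)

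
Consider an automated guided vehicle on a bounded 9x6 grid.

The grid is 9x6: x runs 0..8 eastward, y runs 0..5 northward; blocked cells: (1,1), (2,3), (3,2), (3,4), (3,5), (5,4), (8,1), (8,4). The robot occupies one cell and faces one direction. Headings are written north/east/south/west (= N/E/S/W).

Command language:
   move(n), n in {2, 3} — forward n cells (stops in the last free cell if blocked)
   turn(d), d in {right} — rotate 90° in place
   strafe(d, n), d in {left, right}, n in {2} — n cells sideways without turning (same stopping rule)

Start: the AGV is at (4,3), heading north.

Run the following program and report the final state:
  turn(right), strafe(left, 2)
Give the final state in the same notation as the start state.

at (4,5), heading east

initial: at (4,3), heading north
1. turn(right) → at (4,3), heading east
2. strafe(left, 2) → at (4,5), heading east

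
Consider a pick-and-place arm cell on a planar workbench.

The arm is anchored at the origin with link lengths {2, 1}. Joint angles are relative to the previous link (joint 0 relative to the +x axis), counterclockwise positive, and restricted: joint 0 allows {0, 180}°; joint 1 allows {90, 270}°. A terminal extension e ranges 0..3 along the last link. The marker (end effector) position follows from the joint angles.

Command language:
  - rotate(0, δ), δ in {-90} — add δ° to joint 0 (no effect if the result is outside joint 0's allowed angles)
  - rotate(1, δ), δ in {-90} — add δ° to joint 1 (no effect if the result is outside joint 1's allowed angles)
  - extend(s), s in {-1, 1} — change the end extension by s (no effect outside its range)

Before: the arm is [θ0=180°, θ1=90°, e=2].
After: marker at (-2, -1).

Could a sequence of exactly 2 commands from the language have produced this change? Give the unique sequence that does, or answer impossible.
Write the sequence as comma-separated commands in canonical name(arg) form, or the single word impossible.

t0: [θ0=180°, θ1=90°, e=2]
step 1 (extend(-1)): [θ0=180°, θ1=90°, e=1]
step 2 (extend(-1)): [θ0=180°, θ1=90°, e=0]
uniquely the one of 16 2-step routes that fits.

extend(-1), extend(-1)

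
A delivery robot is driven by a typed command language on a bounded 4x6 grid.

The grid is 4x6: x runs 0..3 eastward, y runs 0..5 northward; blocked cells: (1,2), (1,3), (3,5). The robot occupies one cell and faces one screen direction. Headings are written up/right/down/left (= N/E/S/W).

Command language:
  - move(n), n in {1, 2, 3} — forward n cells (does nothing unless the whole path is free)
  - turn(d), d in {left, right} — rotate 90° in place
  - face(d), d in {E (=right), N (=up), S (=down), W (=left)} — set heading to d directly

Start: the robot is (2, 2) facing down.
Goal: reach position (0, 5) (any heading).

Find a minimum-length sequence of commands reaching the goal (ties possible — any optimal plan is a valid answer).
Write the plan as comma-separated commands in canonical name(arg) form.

t0: (2, 2) facing down
1. face(N) → (2, 2) facing up
2. move(3) → (2, 5) facing up
3. face(W) → (2, 5) facing left
4. move(2) → (0, 5) facing left
shorter routes all fall short; 4 is best.

face(N), move(3), face(W), move(2)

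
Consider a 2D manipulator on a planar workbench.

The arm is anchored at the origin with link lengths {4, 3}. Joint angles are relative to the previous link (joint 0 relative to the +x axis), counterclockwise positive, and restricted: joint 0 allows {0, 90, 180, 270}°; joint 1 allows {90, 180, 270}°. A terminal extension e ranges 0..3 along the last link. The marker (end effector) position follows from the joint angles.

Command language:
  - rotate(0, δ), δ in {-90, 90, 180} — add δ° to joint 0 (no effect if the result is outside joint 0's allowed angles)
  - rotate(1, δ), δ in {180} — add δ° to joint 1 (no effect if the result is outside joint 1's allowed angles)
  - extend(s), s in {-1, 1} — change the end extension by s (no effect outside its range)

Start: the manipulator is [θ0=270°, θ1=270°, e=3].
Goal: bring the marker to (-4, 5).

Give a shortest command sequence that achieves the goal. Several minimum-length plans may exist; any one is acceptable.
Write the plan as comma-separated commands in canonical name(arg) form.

rotate(0, -90), extend(-1)

initial: [θ0=270°, θ1=270°, e=3]
1. rotate(0, -90) → [θ0=180°, θ1=270°, e=3]
2. extend(-1) → [θ0=180°, θ1=270°, e=2]
no 1-step plan works, so 2 is optimal.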